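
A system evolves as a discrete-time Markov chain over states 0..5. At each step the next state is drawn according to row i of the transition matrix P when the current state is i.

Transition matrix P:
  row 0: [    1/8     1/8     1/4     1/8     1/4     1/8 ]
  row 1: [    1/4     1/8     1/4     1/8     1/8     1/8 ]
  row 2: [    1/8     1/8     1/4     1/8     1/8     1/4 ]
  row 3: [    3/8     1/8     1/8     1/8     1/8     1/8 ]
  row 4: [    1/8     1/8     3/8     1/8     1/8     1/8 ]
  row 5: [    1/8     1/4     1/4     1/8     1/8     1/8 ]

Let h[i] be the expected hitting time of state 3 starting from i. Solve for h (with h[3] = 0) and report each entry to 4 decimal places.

First-step conditioning: h[3] = 0; for i ≠ 3, h[i] = 1 + Σ_k P[i][k]·h[k].
  h[0] = 1 + 1/8·h[0] + 1/8·h[1] + 1/4·h[2] + 1/4·h[4] + 1/8·h[5]
  h[1] = 1 + 1/4·h[0] + 1/8·h[1] + 1/4·h[2] + 1/8·h[4] + 1/8·h[5]
  h[2] = 1 + 1/8·h[0] + 1/8·h[1] + 1/4·h[2] + 1/8·h[4] + 1/4·h[5]
  h[4] = 1 + 1/8·h[0] + 1/8·h[1] + 3/8·h[2] + 1/8·h[4] + 1/8·h[5]
  h[5] = 1 + 1/8·h[0] + 1/4·h[1] + 1/4·h[2] + 1/8·h[4] + 1/8·h[5]
Solving the 5×5 linear system over states ≠ 3 gives exactly h = [8, 8, 8, 0, 8, 8] (h[3] = 0 is the target).

h = [8.0000, 8.0000, 8.0000, 0.0000, 8.0000, 8.0000]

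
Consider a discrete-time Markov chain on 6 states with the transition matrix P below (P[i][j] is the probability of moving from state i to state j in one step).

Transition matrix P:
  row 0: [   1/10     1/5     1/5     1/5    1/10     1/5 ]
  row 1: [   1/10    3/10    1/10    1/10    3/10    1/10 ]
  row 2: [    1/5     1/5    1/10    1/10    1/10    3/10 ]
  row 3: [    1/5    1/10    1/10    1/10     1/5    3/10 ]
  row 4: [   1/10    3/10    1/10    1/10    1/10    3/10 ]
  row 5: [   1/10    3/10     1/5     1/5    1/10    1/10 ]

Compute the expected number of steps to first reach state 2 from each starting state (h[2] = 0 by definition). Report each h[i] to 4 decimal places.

h = [6.9124, 7.7629, 0.0000, 7.5361, 7.6340, 6.9897]

First-step conditioning: h[2] = 0; for i ≠ 2, h[i] = 1 + Σ_k P[i][k]·h[k].
  h[0] = 1 + 1/10·h[0] + 1/5·h[1] + 1/5·h[3] + 1/10·h[4] + 1/5·h[5]
  h[1] = 1 + 1/10·h[0] + 3/10·h[1] + 1/10·h[3] + 3/10·h[4] + 1/10·h[5]
  h[3] = 1 + 1/5·h[0] + 1/10·h[1] + 1/10·h[3] + 1/5·h[4] + 3/10·h[5]
  h[4] = 1 + 1/10·h[0] + 3/10·h[1] + 1/10·h[3] + 1/10·h[4] + 3/10·h[5]
  h[5] = 1 + 1/10·h[0] + 3/10·h[1] + 1/5·h[3] + 1/10·h[4] + 1/10·h[5]
Solving the 5×5 linear system over states ≠ 2 gives exactly h = [1341/194, 753/97, 0, 731/97, 1481/194, 678/97] (h[2] = 0 is the target).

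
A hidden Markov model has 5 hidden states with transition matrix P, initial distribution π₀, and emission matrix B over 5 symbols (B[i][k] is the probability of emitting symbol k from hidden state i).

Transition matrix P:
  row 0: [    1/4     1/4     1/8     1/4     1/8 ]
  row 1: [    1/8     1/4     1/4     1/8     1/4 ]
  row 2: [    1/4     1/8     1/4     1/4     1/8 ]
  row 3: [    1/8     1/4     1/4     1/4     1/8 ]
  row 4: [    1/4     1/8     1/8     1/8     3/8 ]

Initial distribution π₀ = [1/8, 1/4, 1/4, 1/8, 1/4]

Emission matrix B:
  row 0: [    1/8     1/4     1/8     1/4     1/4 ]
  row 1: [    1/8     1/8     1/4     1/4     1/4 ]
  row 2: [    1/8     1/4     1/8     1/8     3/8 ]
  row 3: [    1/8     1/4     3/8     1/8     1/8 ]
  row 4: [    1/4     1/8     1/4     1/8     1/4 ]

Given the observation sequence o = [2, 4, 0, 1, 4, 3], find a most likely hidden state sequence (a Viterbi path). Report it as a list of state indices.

path = [4, 4, 4, 4, 4, 0]

t=0: δ = [1.562e-02, 6.250e-02, 3.125e-02, 4.688e-02, 6.250e-02]  (obs o_0=2)
t=1: δ = [3.906e-03, 3.906e-03, 5.859e-03, 1.465e-03, 5.859e-03]  ψ = [4, 1, 1, 3, 4]  (obs o_1=4)
t=2: δ = [1.831e-04, 1.221e-04, 1.831e-04, 1.831e-04, 5.493e-04]  ψ = [2, 0, 2, 2, 4]  (obs o_2=0)
t=3: δ = [3.433e-05, 8.583e-06, 1.717e-05, 1.717e-05, 2.575e-05]  ψ = [4, 4, 4, 4, 4]  (obs o_3=1)
t=4: δ = [2.146e-06, 2.146e-06, 1.609e-06, 1.073e-06, 2.414e-06]  ψ = [0, 0, 0, 0, 4]  (obs o_4=4)
t=5: δ = [1.509e-07, 1.341e-07, 6.706e-08, 6.706e-08, 1.132e-07]  ψ = [4, 0, 1, 0, 4]  (obs o_5=3)
backtrack: best end state = 0; path = [4, 4, 4, 4, 4, 0]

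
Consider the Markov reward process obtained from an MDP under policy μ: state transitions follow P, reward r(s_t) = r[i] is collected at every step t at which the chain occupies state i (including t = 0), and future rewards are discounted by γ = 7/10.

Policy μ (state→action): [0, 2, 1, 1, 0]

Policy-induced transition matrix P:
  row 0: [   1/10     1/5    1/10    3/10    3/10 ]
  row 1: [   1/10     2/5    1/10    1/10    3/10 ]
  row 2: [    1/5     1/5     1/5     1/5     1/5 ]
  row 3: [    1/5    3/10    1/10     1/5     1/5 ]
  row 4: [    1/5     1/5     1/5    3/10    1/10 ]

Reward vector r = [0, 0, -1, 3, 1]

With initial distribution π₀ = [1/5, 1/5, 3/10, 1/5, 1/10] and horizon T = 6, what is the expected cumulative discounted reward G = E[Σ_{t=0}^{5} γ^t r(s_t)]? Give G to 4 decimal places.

G = 1.7954

t=0: π = [0.2000, 0.2000, 0.3000, 0.2000, 0.1000], E[r] = 0.4000, γ^t·E[r] = 0.400000, running G = 0.400000
t=1: π = [0.1600, 0.2600, 0.1400, 0.2100, 0.2300], E[r] = 0.7200, γ^t·E[r] = 0.504000, running G = 0.904000
t=2: π = [0.1580, 0.2730, 0.1370, 0.2130, 0.2190], E[r] = 0.7210, γ^t·E[r] = 0.353290, running G = 1.257290
t=3: π = [0.1569, 0.2759, 0.1356, 0.2104, 0.2212], E[r] = 0.7168, γ^t·E[r] = 0.245862, running G = 1.503152
t=4: π = [0.1567, 0.2762, 0.1357, 0.2102, 0.2212], E[r] = 0.7161, γ^t·E[r] = 0.171945, running G = 1.675098
t=5: π = [0.1567, 0.2763, 0.1357, 0.2102, 0.2212], E[r] = 0.7160, γ^t·E[r] = 0.120337, running G = 1.795434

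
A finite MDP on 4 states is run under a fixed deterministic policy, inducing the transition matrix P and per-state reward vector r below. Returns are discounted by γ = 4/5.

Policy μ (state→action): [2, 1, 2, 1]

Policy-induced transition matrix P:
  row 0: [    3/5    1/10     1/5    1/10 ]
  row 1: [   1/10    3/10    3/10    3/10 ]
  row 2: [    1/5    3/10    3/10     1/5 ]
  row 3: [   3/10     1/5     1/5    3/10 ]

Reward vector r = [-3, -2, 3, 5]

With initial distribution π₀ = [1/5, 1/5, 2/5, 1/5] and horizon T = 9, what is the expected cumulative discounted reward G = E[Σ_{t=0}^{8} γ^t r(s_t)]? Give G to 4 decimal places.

t=0: π = [0.2000, 0.2000, 0.4000, 0.2000], E[r] = 1.2000, γ^t·E[r] = 1.200000, running G = 1.200000
t=1: π = [0.2800, 0.2400, 0.2600, 0.2200], E[r] = 0.5600, γ^t·E[r] = 0.448000, running G = 1.648000
t=2: π = [0.3100, 0.2220, 0.2500, 0.2180], E[r] = 0.4660, γ^t·E[r] = 0.298240, running G = 1.946240
t=3: π = [0.3236, 0.2162, 0.2472, 0.2130], E[r] = 0.4034, γ^t·E[r] = 0.206541, running G = 2.152781
t=4: π = [0.3291, 0.2140, 0.2463, 0.2106], E[r] = 0.3765, γ^t·E[r] = 0.154214, running G = 2.306995
t=5: π = [0.3313, 0.2131, 0.2460, 0.2095], E[r] = 0.3656, γ^t·E[r] = 0.119816, running G = 2.426811
t=6: π = [0.3322, 0.2128, 0.2459, 0.2091], E[r] = 0.3614, γ^t·E[r] = 0.094729, running G = 2.521539
t=7: π = [0.3325, 0.2127, 0.2459, 0.2090], E[r] = 0.3597, γ^t·E[r] = 0.075430, running G = 2.596969
t=8: π = [0.3326, 0.2126, 0.2459, 0.2089], E[r] = 0.3590, γ^t·E[r] = 0.060233, running G = 2.657203

G = 2.6572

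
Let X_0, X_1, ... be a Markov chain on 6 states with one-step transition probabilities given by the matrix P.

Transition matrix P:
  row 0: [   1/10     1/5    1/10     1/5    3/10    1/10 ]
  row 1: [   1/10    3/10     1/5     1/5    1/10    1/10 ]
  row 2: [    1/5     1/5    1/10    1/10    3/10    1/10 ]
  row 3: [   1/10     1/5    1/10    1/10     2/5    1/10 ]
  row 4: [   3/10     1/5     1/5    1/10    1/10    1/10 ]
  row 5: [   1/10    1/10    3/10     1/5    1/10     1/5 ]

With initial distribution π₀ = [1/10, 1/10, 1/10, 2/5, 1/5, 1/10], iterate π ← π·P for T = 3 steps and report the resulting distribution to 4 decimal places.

π = [0.1566, 0.2098, 0.1630, 0.1487, 0.2108, 0.1111]

t=0: π = [0.1000, 0.1000, 0.1000, 0.4000, 0.2000, 0.1000]
t=1: π = [0.1500, 0.2000, 0.1500, 0.1300, 0.2600, 0.1100]
t=2: π = [0.1670, 0.2090, 0.1680, 0.1460, 0.1990, 0.1110]
t=3: π = [0.1566, 0.2098, 0.1630, 0.1487, 0.2108, 0.1111]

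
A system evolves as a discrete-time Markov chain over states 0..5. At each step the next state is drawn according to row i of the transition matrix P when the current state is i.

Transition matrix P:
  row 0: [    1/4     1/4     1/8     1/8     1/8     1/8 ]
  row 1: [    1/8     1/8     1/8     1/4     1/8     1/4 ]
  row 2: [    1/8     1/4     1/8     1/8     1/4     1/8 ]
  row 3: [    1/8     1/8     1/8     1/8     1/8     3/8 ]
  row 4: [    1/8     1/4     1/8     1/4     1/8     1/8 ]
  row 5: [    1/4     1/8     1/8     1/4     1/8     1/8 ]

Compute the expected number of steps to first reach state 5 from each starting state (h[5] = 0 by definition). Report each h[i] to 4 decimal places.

First-step conditioning: h[5] = 0; for i ≠ 5, h[i] = 1 + Σ_k P[i][k]·h[k].
  h[0] = 1 + 1/4·h[0] + 1/4·h[1] + 1/8·h[2] + 1/8·h[3] + 1/8·h[4]
  h[1] = 1 + 1/8·h[0] + 1/8·h[1] + 1/8·h[2] + 1/4·h[3] + 1/8·h[4]
  h[2] = 1 + 1/8·h[0] + 1/4·h[1] + 1/8·h[2] + 1/8·h[3] + 1/4·h[4]
  h[3] = 1 + 1/8·h[0] + 1/8·h[1] + 1/8·h[2] + 1/8·h[3] + 1/8·h[4]
  h[4] = 1 + 1/8·h[0] + 1/4·h[1] + 1/8·h[2] + 1/4·h[3] + 1/8·h[4]
Solving the 5×5 linear system over states ≠ 5 gives exactly h = [37376/7193, 32256/7193, 37240/7193, 28672/7193, 36288/7193, 0] (h[5] = 0 is the target).

h = [5.1962, 4.4844, 5.1773, 3.9861, 5.0449, 0.0000]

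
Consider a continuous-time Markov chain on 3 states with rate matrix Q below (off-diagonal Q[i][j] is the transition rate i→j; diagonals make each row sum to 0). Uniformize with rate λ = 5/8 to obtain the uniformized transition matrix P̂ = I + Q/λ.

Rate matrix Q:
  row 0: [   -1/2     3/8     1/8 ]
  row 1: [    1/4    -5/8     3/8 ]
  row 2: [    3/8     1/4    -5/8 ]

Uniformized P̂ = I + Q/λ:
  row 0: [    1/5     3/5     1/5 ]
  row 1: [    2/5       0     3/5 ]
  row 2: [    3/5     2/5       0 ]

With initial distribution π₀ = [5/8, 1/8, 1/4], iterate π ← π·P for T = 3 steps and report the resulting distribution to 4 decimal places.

t=0: π = [0.6250, 0.1250, 0.2500]
t=1: π = [0.3250, 0.4750, 0.2000]
t=2: π = [0.3750, 0.2750, 0.3500]
t=3: π = [0.3950, 0.3650, 0.2400]

π = [0.3950, 0.3650, 0.2400]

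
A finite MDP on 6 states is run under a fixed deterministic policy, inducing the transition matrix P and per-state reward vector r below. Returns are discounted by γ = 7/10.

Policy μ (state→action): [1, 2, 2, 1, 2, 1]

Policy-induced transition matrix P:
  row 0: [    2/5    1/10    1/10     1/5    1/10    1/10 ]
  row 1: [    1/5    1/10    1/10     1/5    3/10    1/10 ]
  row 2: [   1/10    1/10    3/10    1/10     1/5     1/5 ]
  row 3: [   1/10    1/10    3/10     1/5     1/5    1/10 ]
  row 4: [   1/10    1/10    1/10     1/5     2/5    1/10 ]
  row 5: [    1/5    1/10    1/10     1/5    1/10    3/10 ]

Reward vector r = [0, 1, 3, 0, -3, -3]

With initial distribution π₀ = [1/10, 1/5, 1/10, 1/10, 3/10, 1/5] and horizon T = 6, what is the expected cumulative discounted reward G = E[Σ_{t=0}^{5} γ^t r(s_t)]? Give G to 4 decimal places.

t=0: π = [0.1000, 0.2000, 0.1000, 0.1000, 0.3000, 0.2000], E[r] = -1.0000, γ^t·E[r] = -1.000000, running G = -1.000000
t=1: π = [0.1700, 0.1000, 0.1400, 0.1900, 0.2500, 0.1500], E[r] = -0.6800, γ^t·E[r] = -0.476000, running G = -1.476000
t=2: π = [0.1760, 0.1000, 0.1660, 0.1860, 0.2280, 0.1440], E[r] = -0.5180, γ^t·E[r] = -0.253820, running G = -1.729820
t=3: π = [0.1772, 0.1000, 0.1704, 0.1834, 0.2236, 0.1454], E[r] = -0.4958, γ^t·E[r] = -0.170059, running G = -1.899879
t=4: π = [0.1777, 0.1000, 0.1708, 0.1830, 0.2225, 0.1461], E[r] = -0.4935, γ^t·E[r] = -0.118480, running G = -2.018359
t=5: π = [0.1779, 0.1000, 0.1707, 0.1829, 0.2221, 0.1463], E[r] = -0.4930, γ^t·E[r] = -0.082858, running G = -2.101217

G = -2.1012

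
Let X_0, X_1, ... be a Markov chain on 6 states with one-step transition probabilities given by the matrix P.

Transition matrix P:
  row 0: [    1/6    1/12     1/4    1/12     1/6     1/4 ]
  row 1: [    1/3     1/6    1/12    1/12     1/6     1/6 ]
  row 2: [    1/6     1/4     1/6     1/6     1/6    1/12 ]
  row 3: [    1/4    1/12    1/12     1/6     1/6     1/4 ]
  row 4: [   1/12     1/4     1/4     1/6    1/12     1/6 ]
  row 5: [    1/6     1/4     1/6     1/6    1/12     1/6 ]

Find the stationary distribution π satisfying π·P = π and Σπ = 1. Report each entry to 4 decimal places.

π = [0.1962, 0.1798, 0.1684, 0.1353, 0.1400, 0.1803]

Balance equations π_j = Σ_i π_i·P[i][j]:
  π_0 = 1/6·π_0 + 1/3·π_1 + 1/6·π_2 + 1/4·π_3 + 1/12·π_4 + 1/6·π_5
  π_1 = 1/12·π_0 + 1/6·π_1 + 1/4·π_2 + 1/12·π_3 + 1/4·π_4 + 1/4·π_5
  π_2 = 1/4·π_0 + 1/12·π_1 + 1/6·π_2 + 1/12·π_3 + 1/4·π_4 + 1/6·π_5
  π_3 = 1/12·π_0 + 1/12·π_1 + 1/6·π_2 + 1/6·π_3 + 1/6·π_4 + 1/6·π_5
  π_4 = 1/6·π_0 + 1/6·π_1 + 1/6·π_2 + 1/6·π_3 + 1/12·π_4 + 1/12·π_5
  normalize: π_0 + π_1 + π_2 + π_3 + π_4 + π_5 = 1
Solving the linear system gives exactly π = [407/2074, 4101/22814, 7685/45628, 6175/45628, 6387/45628, 8225/45628].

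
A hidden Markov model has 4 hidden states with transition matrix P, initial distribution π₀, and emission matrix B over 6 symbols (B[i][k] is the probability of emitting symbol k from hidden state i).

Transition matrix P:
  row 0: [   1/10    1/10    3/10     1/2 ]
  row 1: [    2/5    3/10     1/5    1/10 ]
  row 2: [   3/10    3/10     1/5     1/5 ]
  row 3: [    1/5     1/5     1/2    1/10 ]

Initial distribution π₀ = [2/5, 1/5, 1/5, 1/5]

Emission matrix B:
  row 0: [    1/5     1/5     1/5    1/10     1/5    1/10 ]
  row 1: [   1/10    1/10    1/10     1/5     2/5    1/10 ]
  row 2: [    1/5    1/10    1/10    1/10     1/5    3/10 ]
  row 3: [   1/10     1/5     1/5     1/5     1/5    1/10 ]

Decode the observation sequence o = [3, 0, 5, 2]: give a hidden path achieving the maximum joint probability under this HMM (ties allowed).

t=0: δ = [4.000e-02, 4.000e-02, 2.000e-02, 4.000e-02]  (obs o_0=3)
t=1: δ = [3.200e-03, 1.200e-03, 4.000e-03, 2.000e-03]  ψ = [1, 1, 3, 0]  (obs o_1=0)
t=2: δ = [1.200e-04, 1.200e-04, 3.000e-04, 1.600e-04]  ψ = [2, 2, 3, 0]  (obs o_2=5)
t=3: δ = [1.800e-05, 9.000e-06, 8.000e-06, 1.200e-05]  ψ = [2, 2, 3, 0]  (obs o_3=2)
backtrack: best end state = 0; path = [0, 3, 2, 0]

path = [0, 3, 2, 0]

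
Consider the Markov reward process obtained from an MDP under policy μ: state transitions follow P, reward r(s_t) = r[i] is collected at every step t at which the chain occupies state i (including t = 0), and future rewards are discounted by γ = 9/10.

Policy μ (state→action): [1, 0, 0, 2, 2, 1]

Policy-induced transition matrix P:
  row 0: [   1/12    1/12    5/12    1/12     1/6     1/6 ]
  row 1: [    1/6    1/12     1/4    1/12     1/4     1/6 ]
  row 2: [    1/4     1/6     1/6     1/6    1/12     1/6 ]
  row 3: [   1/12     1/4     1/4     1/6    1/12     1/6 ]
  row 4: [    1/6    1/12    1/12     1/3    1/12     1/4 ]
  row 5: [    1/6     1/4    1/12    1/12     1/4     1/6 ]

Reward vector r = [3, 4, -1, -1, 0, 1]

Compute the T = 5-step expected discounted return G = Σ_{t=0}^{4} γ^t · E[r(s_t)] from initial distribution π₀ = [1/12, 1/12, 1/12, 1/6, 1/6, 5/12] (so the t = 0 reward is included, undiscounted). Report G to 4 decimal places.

t=0: π = [0.0833, 0.0833, 0.0833, 0.1667, 0.1667, 0.4167], E[r] = 0.7500, γ^t·E[r] = 0.750000, running G = 0.750000
t=1: π = [0.1528, 0.1875, 0.1597, 0.1458, 0.1736, 0.1806], E[r] = 1.0833, γ^t·E[r] = 0.975000, running G = 1.725000
t=2: π = [0.1551, 0.1510, 0.2031, 0.1522, 0.1574, 0.1811], E[r] = 0.8953, γ^t·E[r] = 0.725156, running G = 2.450156
t=3: π = [0.1580, 0.1558, 0.2025, 0.1523, 0.1516, 0.1798], E[r] = 0.9222, γ^t·E[r] = 0.672293, running G = 3.122449
t=4: π = [0.1577, 0.1556, 0.2042, 0.1508, 0.1524, 0.1793], E[r] = 0.9195, γ^t·E[r] = 0.603316, running G = 3.725765

G = 3.7258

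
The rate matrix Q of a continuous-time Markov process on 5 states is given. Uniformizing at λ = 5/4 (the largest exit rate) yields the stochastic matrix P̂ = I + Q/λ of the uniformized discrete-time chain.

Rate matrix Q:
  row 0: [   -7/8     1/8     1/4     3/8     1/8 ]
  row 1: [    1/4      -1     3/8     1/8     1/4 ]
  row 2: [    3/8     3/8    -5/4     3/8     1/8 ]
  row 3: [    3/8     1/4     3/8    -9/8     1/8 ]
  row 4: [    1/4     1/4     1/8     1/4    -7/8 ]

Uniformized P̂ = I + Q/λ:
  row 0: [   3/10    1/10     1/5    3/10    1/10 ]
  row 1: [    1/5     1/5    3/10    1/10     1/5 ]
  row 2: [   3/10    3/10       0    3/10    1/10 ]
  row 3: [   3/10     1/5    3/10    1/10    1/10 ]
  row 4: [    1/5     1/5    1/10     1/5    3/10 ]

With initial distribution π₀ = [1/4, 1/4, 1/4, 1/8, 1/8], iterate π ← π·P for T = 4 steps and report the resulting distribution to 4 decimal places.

π = [0.2658, 0.1920, 0.1878, 0.2053, 0.1491]

t=0: π = [0.2500, 0.2500, 0.2500, 0.1250, 0.1250]
t=1: π = [0.2625, 0.2000, 0.1750, 0.2125, 0.1500]
t=2: π = [0.2650, 0.1913, 0.1913, 0.2025, 0.1500]
t=3: π = [0.2659, 0.1926, 0.1861, 0.2063, 0.1491]
t=4: π = [0.2658, 0.1920, 0.1878, 0.2053, 0.1491]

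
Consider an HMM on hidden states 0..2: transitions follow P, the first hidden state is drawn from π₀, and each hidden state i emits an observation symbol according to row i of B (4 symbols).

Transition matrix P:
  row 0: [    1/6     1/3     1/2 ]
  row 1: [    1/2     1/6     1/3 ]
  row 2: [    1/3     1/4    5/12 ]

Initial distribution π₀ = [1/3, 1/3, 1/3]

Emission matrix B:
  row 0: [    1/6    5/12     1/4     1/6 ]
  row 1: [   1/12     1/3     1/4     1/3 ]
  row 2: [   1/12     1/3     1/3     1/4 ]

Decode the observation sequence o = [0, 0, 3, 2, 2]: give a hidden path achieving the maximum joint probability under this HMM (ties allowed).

path = [1, 0, 2, 2, 2]

t=0: δ = [5.556e-02, 2.778e-02, 2.778e-02]  (obs o_0=0)
t=1: δ = [2.315e-03, 1.543e-03, 2.315e-03]  ψ = [1, 0, 0]  (obs o_1=0)
t=2: δ = [1.286e-04, 2.572e-04, 2.894e-04]  ψ = [1, 0, 0]  (obs o_2=3)
t=3: δ = [3.215e-05, 1.808e-05, 4.019e-05]  ψ = [1, 2, 2]  (obs o_3=2)
t=4: δ = [3.349e-06, 2.679e-06, 5.582e-06]  ψ = [2, 0, 2]  (obs o_4=2)
backtrack: best end state = 2; path = [1, 0, 2, 2, 2]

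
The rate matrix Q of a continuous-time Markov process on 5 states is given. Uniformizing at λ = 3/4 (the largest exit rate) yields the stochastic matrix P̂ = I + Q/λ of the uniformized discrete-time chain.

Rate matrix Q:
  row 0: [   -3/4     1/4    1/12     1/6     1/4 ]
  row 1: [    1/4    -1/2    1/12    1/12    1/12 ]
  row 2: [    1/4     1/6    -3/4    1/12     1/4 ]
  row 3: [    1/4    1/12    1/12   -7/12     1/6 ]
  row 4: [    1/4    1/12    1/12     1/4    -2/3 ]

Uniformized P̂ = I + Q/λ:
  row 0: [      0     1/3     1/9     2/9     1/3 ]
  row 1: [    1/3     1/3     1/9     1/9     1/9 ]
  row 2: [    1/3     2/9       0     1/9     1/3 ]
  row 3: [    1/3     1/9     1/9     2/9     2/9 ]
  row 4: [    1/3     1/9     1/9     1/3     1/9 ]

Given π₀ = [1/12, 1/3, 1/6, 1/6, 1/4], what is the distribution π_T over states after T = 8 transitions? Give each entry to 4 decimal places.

π = [0.2500, 0.2286, 0.1000, 0.2093, 0.2122]

t=0: π = [0.0833, 0.3333, 0.1667, 0.1667, 0.2500]
t=1: π = [0.3056, 0.2222, 0.0926, 0.1944, 0.1852]
t=2: π = [0.2315, 0.2387, 0.1008, 0.2078, 0.2212]
t=3: π = [0.2562, 0.2268, 0.0999, 0.2091, 0.2080]
t=4: π = [0.2479, 0.2295, 0.1000, 0.2090, 0.2135]
t=5: π = [0.2507, 0.2283, 0.1000, 0.2093, 0.2117]
t=6: π = [0.2498, 0.2287, 0.1000, 0.2093, 0.2123]
t=7: π = [0.2501, 0.2285, 0.1000, 0.2093, 0.2121]
t=8: π = [0.2500, 0.2286, 0.1000, 0.2093, 0.2122]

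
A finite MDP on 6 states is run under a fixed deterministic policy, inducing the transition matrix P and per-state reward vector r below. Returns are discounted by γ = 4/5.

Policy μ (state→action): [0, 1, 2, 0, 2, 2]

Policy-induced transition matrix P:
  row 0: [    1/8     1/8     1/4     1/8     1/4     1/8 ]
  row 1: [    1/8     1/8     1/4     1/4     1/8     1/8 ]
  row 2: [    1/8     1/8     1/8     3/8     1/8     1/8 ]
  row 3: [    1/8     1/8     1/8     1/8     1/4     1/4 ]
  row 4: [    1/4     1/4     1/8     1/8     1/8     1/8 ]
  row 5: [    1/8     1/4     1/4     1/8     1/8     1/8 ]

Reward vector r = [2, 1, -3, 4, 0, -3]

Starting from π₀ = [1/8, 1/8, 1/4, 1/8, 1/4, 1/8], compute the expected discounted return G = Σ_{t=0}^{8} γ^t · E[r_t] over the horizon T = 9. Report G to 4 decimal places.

t=0: π = [0.1250, 0.1250, 0.2500, 0.1250, 0.2500, 0.1250], E[r] = -0.2500, γ^t·E[r] = -0.250000, running G = -0.250000
t=1: π = [0.1563, 0.1719, 0.1719, 0.2031, 0.1563, 0.1406], E[r] = 0.3594, γ^t·E[r] = 0.287500, running G = 0.037500
t=2: π = [0.1445, 0.1621, 0.1836, 0.1895, 0.1699, 0.1504], E[r] = 0.2070, γ^t·E[r] = 0.132500, running G = 0.170000
t=3: π = [0.1462, 0.1650, 0.1821, 0.1912, 0.1667, 0.1487], E[r] = 0.2297, γ^t·E[r] = 0.117625, running G = 0.287625
t=4: π = [0.1458, 0.1644, 0.1825, 0.1912, 0.1672, 0.1489], E[r] = 0.2266, γ^t·E[r] = 0.092813, running G = 0.380438
t=5: π = [0.1459, 0.1645, 0.1824, 0.1912, 0.1671, 0.1489], E[r] = 0.2271, γ^t·E[r] = 0.074429, running G = 0.454866
t=6: π = [0.1459, 0.1645, 0.1824, 0.1912, 0.1671, 0.1489], E[r] = 0.2270, γ^t·E[r] = 0.059508, running G = 0.514374
t=7: π = [0.1459, 0.1645, 0.1824, 0.1912, 0.1671, 0.1489], E[r] = 0.2270, γ^t·E[r] = 0.047612, running G = 0.561986
t=8: π = [0.1459, 0.1645, 0.1824, 0.1912, 0.1671, 0.1489], E[r] = 0.2270, γ^t·E[r] = 0.038089, running G = 0.600075

G = 0.6001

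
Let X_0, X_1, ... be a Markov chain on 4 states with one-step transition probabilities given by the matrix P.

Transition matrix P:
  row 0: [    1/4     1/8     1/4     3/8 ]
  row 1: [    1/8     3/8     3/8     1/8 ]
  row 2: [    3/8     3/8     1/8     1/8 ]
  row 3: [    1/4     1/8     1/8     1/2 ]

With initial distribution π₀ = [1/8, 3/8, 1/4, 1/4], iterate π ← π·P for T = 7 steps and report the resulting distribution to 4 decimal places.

t=0: π = [0.1250, 0.3750, 0.2500, 0.2500]
t=1: π = [0.2344, 0.2813, 0.2344, 0.2500]
t=2: π = [0.2441, 0.2539, 0.2246, 0.2773]
t=3: π = [0.2463, 0.2446, 0.2190, 0.2900]
t=4: π = [0.2468, 0.2409, 0.2169, 0.2953]
t=5: π = [0.2470, 0.2395, 0.2161, 0.2975]
t=6: π = [0.2471, 0.2389, 0.2157, 0.2983]
t=7: π = [0.2471, 0.2387, 0.2156, 0.2986]

π = [0.2471, 0.2387, 0.2156, 0.2986]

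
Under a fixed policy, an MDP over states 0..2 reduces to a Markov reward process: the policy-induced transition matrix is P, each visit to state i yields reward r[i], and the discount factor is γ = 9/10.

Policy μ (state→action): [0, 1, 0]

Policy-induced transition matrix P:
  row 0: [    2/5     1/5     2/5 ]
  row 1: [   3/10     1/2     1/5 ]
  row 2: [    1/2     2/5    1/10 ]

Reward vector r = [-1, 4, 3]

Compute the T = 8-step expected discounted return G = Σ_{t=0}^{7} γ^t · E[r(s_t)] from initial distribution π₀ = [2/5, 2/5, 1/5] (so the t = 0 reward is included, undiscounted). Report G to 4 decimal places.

t=0: π = [0.4000, 0.4000, 0.2000], E[r] = 1.8000, γ^t·E[r] = 1.800000, running G = 1.800000
t=1: π = [0.3800, 0.3600, 0.2600], E[r] = 1.8400, γ^t·E[r] = 1.656000, running G = 3.456000
t=2: π = [0.3900, 0.3600, 0.2500], E[r] = 1.8000, γ^t·E[r] = 1.458000, running G = 4.914000
t=3: π = [0.3890, 0.3580, 0.2530], E[r] = 1.8020, γ^t·E[r] = 1.313658, running G = 6.227658
t=4: π = [0.3895, 0.3580, 0.2525], E[r] = 1.8000, γ^t·E[r] = 1.180980, running G = 7.408638
t=5: π = [0.3895, 0.3579, 0.2527], E[r] = 1.8001, γ^t·E[r] = 1.062941, running G = 8.471579
t=6: π = [0.3895, 0.3579, 0.2526], E[r] = 1.8000, γ^t·E[r] = 0.956594, running G = 9.428173
t=7: π = [0.3895, 0.3579, 0.2526], E[r] = 1.8000, γ^t·E[r] = 0.860937, running G = 10.289110

G = 10.2891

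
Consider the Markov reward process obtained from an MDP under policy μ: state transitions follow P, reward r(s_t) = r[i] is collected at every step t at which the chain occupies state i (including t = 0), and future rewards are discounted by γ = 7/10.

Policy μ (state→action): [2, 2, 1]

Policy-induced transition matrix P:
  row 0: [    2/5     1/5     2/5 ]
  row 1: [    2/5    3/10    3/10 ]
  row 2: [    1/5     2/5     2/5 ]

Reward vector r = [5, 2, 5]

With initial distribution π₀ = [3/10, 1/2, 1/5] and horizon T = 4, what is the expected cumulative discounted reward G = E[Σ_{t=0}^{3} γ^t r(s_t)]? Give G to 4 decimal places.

t=0: π = [0.3000, 0.5000, 0.2000], E[r] = 3.5000, γ^t·E[r] = 3.500000, running G = 3.500000
t=1: π = [0.3600, 0.2900, 0.3500], E[r] = 4.1300, γ^t·E[r] = 2.891000, running G = 6.391000
t=2: π = [0.3300, 0.2990, 0.3710], E[r] = 4.1030, γ^t·E[r] = 2.010470, running G = 8.401470
t=3: π = [0.3258, 0.3041, 0.3701], E[r] = 4.0877, γ^t·E[r] = 1.402081, running G = 9.803551

G = 9.8036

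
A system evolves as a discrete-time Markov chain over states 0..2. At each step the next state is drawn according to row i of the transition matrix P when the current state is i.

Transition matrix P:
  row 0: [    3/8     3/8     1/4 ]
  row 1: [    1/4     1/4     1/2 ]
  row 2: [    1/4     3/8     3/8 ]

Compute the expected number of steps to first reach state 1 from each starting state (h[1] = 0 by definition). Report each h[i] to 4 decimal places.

h = [2.6667, 0.0000, 2.6667]

First-step conditioning: h[1] = 0; for i ≠ 1, h[i] = 1 + Σ_k P[i][k]·h[k].
  h[0] = 1 + 3/8·h[0] + 1/4·h[2]
  h[2] = 1 + 1/4·h[0] + 3/8·h[2]
Solving the 2×2 linear system over states ≠ 1 gives exactly h = [8/3, 0, 8/3] (h[1] = 0 is the target).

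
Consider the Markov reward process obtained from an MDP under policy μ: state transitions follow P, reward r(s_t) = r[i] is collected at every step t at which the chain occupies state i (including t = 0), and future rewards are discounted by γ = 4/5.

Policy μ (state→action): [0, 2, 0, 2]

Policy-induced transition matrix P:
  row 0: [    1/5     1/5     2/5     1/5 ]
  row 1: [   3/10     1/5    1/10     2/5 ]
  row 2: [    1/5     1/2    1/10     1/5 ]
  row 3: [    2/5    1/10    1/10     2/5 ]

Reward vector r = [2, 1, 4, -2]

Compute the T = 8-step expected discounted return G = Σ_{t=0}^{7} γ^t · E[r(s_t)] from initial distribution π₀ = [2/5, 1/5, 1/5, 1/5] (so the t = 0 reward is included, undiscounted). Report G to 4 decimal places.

t=0: π = [0.4000, 0.2000, 0.2000, 0.2000], E[r] = 1.4000, γ^t·E[r] = 1.400000, running G = 1.400000
t=1: π = [0.2600, 0.2400, 0.2200, 0.2800], E[r] = 1.0800, γ^t·E[r] = 0.864000, running G = 2.264000
t=2: π = [0.2800, 0.2380, 0.1780, 0.3040], E[r] = 0.9020, γ^t·E[r] = 0.577280, running G = 2.841280
t=3: π = [0.2846, 0.2230, 0.1840, 0.3084], E[r] = 0.9114, γ^t·E[r] = 0.466637, running G = 3.307917
t=4: π = [0.2840, 0.2244, 0.1854, 0.3063], E[r] = 0.9213, γ^t·E[r] = 0.377356, running G = 3.685273
t=5: π = [0.2837, 0.2250, 0.1852, 0.3061], E[r] = 0.9209, γ^t·E[r] = 0.301757, running G = 3.987030
t=6: π = [0.2837, 0.2249, 0.1851, 0.3062], E[r] = 0.9204, γ^t·E[r] = 0.241272, running G = 4.228302
t=7: π = [0.2837, 0.2249, 0.1851, 0.3062], E[r] = 0.9204, γ^t·E[r] = 0.193020, running G = 4.421322

G = 4.4213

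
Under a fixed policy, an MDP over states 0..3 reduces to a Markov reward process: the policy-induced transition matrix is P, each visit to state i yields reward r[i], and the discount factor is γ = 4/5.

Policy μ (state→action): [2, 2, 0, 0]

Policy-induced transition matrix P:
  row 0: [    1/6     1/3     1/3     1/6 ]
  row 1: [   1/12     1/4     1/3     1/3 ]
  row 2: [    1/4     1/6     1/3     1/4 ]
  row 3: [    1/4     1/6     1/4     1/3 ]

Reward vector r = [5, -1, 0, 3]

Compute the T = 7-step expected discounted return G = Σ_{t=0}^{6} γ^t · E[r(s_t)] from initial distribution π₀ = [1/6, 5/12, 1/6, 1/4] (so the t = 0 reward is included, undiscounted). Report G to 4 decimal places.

t=0: π = [0.1667, 0.4167, 0.1667, 0.2500], E[r] = 1.1667, γ^t·E[r] = 1.166667, running G = 1.166667
t=1: π = [0.1667, 0.2292, 0.3125, 0.2917], E[r] = 1.4792, γ^t·E[r] = 1.183333, running G = 2.350000
t=2: π = [0.1979, 0.2135, 0.3090, 0.2795], E[r] = 1.6146, γ^t·E[r] = 1.033333, running G = 3.383333
t=3: π = [0.1979, 0.2174, 0.3100, 0.2746], E[r] = 1.5959, γ^t·E[r] = 0.817111, running G = 4.200444
t=4: π = [0.1973, 0.2178, 0.3105, 0.2745], E[r] = 1.5921, γ^t·E[r] = 0.652119, running G = 4.852563
t=5: π = [0.1973, 0.2177, 0.3105, 0.2746], E[r] = 1.5924, γ^t·E[r] = 0.521795, running G = 5.374358
t=6: π = [0.1973, 0.2177, 0.3105, 0.2746], E[r] = 1.5925, γ^t·E[r] = 0.417455, running G = 5.791812

G = 5.7918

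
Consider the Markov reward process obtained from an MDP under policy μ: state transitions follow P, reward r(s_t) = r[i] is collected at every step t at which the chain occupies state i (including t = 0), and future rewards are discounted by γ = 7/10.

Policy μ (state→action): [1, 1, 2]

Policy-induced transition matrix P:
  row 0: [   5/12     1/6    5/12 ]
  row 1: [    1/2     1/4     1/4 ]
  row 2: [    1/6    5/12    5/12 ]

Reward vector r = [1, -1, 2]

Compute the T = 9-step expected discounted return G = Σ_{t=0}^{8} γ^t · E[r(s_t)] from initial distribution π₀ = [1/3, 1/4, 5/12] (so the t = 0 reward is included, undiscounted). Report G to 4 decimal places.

t=0: π = [0.3333, 0.2500, 0.4167], E[r] = 0.9167, γ^t·E[r] = 0.916667, running G = 0.916667
t=1: π = [0.3333, 0.2917, 0.3750], E[r] = 0.7917, γ^t·E[r] = 0.554167, running G = 1.470833
t=2: π = [0.3472, 0.2847, 0.3681], E[r] = 0.7986, γ^t·E[r] = 0.391319, running G = 1.862153
t=3: π = [0.3484, 0.2824, 0.3692], E[r] = 0.8044, γ^t·E[r] = 0.275909, running G = 2.138061
t=4: π = [0.3479, 0.2825, 0.3696], E[r] = 0.8046, γ^t·E[r] = 0.193182, running G = 2.331244
t=5: π = [0.3478, 0.2826, 0.3696], E[r] = 0.8044, γ^t·E[r] = 0.135190, running G = 2.466433
t=6: π = [0.3478, 0.2826, 0.3696], E[r] = 0.8043, γ^t·E[r] = 0.094630, running G = 2.561063
t=7: π = [0.3478, 0.2826, 0.3696], E[r] = 0.8043, γ^t·E[r] = 0.066241, running G = 2.627305
t=8: π = [0.3478, 0.2826, 0.3696], E[r] = 0.8043, γ^t·E[r] = 0.046369, running G = 2.673674

G = 2.6737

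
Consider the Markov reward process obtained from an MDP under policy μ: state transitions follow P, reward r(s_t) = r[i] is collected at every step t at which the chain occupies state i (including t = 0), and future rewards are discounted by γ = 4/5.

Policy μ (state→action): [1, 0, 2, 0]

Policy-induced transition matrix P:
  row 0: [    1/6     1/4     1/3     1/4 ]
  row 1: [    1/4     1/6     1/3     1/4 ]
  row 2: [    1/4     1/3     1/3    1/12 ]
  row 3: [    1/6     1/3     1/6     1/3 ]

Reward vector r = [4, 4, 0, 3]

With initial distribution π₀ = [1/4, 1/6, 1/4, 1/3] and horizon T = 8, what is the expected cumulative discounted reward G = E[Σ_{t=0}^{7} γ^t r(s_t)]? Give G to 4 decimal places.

G = 10.9189

t=0: π = [0.2500, 0.1667, 0.2500, 0.3333], E[r] = 2.6667, γ^t·E[r] = 2.666667, running G = 2.666667
t=1: π = [0.2014, 0.2847, 0.2778, 0.2361], E[r] = 2.6528, γ^t·E[r] = 2.122222, running G = 4.788889
t=2: π = [0.2135, 0.2691, 0.2940, 0.2234], E[r] = 2.6007, γ^t·E[r] = 1.664444, running G = 6.453333
t=3: π = [0.2136, 0.2707, 0.2961, 0.2196], E[r] = 2.5960, γ^t·E[r] = 1.329136, running G = 7.782469
t=4: π = [0.2139, 0.2704, 0.2967, 0.2190], E[r] = 2.5941, γ^t·E[r] = 1.062555, running G = 8.845024
t=5: π = [0.2139, 0.2704, 0.2968, 0.2188], E[r] = 2.5938, γ^t·E[r] = 0.849951, running G = 9.694974
t=6: π = [0.2139, 0.2704, 0.2969, 0.2188], E[r] = 2.5938, γ^t·E[r] = 0.679941, running G = 10.374915
t=7: π = [0.2139, 0.2704, 0.2969, 0.2188], E[r] = 2.5938, γ^t·E[r] = 0.543950, running G = 10.918865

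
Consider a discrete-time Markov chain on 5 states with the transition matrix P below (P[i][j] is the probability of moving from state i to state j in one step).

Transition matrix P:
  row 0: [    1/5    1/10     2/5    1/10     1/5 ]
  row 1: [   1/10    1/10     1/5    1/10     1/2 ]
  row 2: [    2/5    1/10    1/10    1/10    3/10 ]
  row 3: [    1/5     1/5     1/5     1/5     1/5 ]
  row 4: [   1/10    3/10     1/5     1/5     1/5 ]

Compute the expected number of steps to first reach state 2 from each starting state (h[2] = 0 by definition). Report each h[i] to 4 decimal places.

h = [3.4521, 4.4349, 0.0000, 4.3284, 4.4267]

First-step conditioning: h[2] = 0; for i ≠ 2, h[i] = 1 + Σ_k P[i][k]·h[k].
  h[0] = 1 + 1/5·h[0] + 1/10·h[1] + 1/10·h[3] + 1/5·h[4]
  h[1] = 1 + 1/10·h[0] + 1/10·h[1] + 1/10·h[3] + 1/2·h[4]
  h[3] = 1 + 1/5·h[0] + 1/5·h[1] + 1/5·h[3] + 1/5·h[4]
  h[4] = 1 + 1/10·h[0] + 3/10·h[1] + 1/5·h[3] + 1/5·h[4]
Solving the 4×4 linear system over states ≠ 2 gives exactly h = [1405/407, 1805/407, 0, 5285/1221, 5405/1221] (h[2] = 0 is the target).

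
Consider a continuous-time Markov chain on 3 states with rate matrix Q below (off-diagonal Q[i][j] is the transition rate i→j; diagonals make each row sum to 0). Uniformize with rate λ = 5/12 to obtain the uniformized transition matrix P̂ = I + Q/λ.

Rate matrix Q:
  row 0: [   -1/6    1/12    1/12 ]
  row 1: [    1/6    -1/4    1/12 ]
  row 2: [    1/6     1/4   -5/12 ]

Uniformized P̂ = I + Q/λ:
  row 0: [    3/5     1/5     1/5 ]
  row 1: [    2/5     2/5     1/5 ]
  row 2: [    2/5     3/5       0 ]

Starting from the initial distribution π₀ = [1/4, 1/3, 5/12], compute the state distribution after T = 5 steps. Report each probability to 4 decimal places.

π = [0.4999, 0.3335, 0.1666]

t=0: π = [0.2500, 0.3333, 0.4167]
t=1: π = [0.4500, 0.4333, 0.1167]
t=2: π = [0.4900, 0.3333, 0.1767]
t=3: π = [0.4980, 0.3373, 0.1647]
t=4: π = [0.4996, 0.3333, 0.1671]
t=5: π = [0.4999, 0.3335, 0.1666]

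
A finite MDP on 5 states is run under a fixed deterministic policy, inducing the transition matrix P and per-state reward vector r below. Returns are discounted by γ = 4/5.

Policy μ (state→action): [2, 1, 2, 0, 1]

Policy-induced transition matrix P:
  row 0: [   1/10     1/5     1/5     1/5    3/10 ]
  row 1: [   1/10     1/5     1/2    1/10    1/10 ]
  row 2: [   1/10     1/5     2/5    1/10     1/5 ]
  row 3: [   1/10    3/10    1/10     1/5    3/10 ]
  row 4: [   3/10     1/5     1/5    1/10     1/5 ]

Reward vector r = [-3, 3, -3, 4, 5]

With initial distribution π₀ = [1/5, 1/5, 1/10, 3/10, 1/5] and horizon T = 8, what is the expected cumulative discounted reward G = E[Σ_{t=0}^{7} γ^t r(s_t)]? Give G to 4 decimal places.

t=0: π = [0.2000, 0.2000, 0.1000, 0.3000, 0.2000], E[r] = 1.9000, γ^t·E[r] = 1.900000, running G = 1.900000
t=1: π = [0.1400, 0.2300, 0.2500, 0.1500, 0.2300], E[r] = 1.2700, γ^t·E[r] = 1.016000, running G = 2.916000
t=2: π = [0.1460, 0.2150, 0.3040, 0.1290, 0.2060], E[r] = 0.8410, γ^t·E[r] = 0.538240, running G = 3.454240
t=3: π = [0.1412, 0.2129, 0.3124, 0.1275, 0.2060], E[r] = 0.8179, γ^t·E[r] = 0.418765, running G = 3.873005
t=4: π = [0.1412, 0.2128, 0.3136, 0.1269, 0.2056], E[r] = 0.8092, γ^t·E[r] = 0.331461, running G = 4.204465
t=5: π = [0.1411, 0.2127, 0.3139, 0.1268, 0.2055], E[r] = 0.8080, γ^t·E[r] = 0.264774, running G = 4.469240
t=6: π = [0.1411, 0.2127, 0.3139, 0.1268, 0.2055], E[r] = 0.8078, γ^t·E[r] = 0.211765, running G = 4.681005
t=7: π = [0.1411, 0.2127, 0.3139, 0.1268, 0.2055], E[r] = 0.8078, γ^t·E[r] = 0.169404, running G = 4.850408

G = 4.8504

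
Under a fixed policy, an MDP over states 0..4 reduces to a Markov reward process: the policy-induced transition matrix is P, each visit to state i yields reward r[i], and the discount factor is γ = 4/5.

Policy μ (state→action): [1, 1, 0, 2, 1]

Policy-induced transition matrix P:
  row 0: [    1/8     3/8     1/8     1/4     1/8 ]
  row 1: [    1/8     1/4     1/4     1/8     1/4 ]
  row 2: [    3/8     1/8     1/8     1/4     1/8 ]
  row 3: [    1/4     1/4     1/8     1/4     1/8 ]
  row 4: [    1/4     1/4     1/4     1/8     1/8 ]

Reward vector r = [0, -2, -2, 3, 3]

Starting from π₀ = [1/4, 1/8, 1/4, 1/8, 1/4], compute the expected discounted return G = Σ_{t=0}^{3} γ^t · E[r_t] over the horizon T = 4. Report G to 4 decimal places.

t=0: π = [0.2500, 0.1250, 0.2500, 0.1250, 0.2500], E[r] = 0.3750, γ^t·E[r] = 0.375000, running G = 0.375000
t=1: π = [0.2344, 0.2500, 0.1719, 0.2031, 0.1406], E[r] = 0.1875, γ^t·E[r] = 0.150000, running G = 0.525000
t=2: π = [0.2109, 0.2578, 0.1738, 0.2012, 0.1563], E[r] = 0.2090, γ^t·E[r] = 0.133750, running G = 0.658750
t=3: π = [0.2131, 0.2546, 0.1768, 0.1982, 0.1572], E[r] = 0.2036, γ^t·E[r] = 0.104250, running G = 0.763000

G = 0.7630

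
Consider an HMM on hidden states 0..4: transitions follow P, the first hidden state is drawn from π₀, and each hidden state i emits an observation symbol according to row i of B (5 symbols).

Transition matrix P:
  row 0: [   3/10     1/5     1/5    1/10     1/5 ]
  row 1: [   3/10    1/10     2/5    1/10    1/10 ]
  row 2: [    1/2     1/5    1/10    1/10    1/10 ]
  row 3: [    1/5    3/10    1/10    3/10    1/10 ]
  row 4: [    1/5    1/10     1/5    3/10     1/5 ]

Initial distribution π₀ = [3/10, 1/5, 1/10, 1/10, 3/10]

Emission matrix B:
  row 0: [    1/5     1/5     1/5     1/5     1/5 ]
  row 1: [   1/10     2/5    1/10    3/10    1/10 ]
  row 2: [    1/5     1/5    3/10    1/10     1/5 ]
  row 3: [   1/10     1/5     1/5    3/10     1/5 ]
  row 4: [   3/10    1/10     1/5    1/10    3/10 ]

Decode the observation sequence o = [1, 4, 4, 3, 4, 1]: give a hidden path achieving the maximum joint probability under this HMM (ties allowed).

t=0: δ = [6.000e-02, 8.000e-02, 2.000e-02, 2.000e-02, 3.000e-02]  (obs o_0=1)
t=1: δ = [4.800e-03, 1.200e-03, 6.400e-03, 1.800e-03, 3.600e-03]  ψ = [1, 0, 1, 4, 0]  (obs o_1=4)
t=2: δ = [6.400e-04, 1.280e-04, 1.920e-04, 2.160e-04, 2.880e-04]  ψ = [2, 2, 0, 4, 0]  (obs o_2=4)
t=3: δ = [3.840e-05, 3.840e-05, 1.280e-05, 2.592e-05, 1.280e-05]  ψ = [0, 0, 0, 4, 0]  (obs o_3=3)
t=4: δ = [2.304e-06, 7.776e-07, 3.072e-06, 1.555e-06, 2.304e-06]  ψ = [0, 3, 1, 3, 0]  (obs o_4=4)
t=5: δ = [3.072e-07, 2.458e-07, 9.216e-08, 1.382e-07, 4.608e-08]  ψ = [2, 2, 0, 4, 0]  (obs o_5=1)
backtrack: best end state = 0; path = [1, 2, 0, 1, 2, 0]

path = [1, 2, 0, 1, 2, 0]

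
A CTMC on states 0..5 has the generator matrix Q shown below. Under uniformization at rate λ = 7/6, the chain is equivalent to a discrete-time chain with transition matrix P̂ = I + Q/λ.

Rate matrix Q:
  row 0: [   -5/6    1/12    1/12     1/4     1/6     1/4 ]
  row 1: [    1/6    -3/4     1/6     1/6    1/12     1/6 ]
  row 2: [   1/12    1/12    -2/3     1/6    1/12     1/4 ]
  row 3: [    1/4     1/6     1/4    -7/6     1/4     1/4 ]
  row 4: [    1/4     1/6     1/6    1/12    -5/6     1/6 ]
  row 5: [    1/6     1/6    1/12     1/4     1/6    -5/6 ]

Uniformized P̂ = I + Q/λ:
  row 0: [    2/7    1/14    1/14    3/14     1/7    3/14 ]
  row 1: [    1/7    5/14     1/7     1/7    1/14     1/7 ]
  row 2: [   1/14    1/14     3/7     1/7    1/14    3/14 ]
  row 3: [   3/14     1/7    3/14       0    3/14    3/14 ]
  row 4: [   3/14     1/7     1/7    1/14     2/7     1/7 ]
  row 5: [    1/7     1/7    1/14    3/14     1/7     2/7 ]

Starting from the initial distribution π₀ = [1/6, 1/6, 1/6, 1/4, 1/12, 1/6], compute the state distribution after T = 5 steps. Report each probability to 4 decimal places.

π = [0.1762, 0.1498, 0.1756, 0.1395, 0.1512, 0.2076]

t=0: π = [0.1667, 0.1667, 0.1667, 0.2500, 0.0833, 0.1667]
t=1: π = [0.1786, 0.1548, 0.1845, 0.1250, 0.1488, 0.2083]
t=2: π = [0.1747, 0.1501, 0.1769, 0.1420, 0.1488, 0.2075]
t=3: π = [0.1760, 0.1499, 0.1762, 0.1392, 0.1509, 0.2078]
t=4: π = [0.1761, 0.1498, 0.1757, 0.1396, 0.1511, 0.2076]
t=5: π = [0.1762, 0.1498, 0.1756, 0.1395, 0.1512, 0.2076]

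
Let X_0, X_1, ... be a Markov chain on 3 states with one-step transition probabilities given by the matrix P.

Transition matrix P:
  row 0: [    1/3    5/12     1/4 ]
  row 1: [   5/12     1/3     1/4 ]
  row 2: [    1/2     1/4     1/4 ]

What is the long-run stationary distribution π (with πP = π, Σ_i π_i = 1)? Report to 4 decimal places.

π = [0.4038, 0.3462, 0.2500]

Balance equations π_j = Σ_i π_i·P[i][j]:
  π_0 = 1/3·π_0 + 5/12·π_1 + 1/2·π_2
  π_1 = 5/12·π_0 + 1/3·π_1 + 1/4·π_2
  normalize: π_0 + π_1 + π_2 = 1
Solving the linear system gives exactly π = [21/52, 9/26, 1/4].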